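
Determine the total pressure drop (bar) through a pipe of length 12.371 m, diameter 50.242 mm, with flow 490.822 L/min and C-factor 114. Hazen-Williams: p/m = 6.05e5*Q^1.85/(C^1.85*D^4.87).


Q^1.85 = 95106
C^1.85 = 6386.7
D^4.87 = 1.9240e+08
p/m = 0.046827 bar/m
p_total = 0.046827 * 12.371 = 0.57929 bar

0.57929 bar


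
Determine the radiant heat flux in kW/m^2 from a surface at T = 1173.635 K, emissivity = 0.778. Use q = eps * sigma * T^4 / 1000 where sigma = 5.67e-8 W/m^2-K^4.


T^4 = 1.8973e+12
q = 0.778 * 5.67e-8 * 1.8973e+12 / 1000 = 83.694 kW/m^2

83.694 kW/m^2


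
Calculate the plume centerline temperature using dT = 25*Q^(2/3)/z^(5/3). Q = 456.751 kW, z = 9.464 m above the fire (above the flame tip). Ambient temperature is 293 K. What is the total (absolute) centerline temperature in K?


Q^(2/3) = 59.309
z^(5/3) = 42.344
dT = 25 * 59.309 / 42.344 = 35.016 K
T = 293 + 35.016 = 328.02 K

328.02 K


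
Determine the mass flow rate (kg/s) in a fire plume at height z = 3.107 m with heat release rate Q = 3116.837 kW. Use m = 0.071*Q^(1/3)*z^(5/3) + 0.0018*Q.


Q^(1/3) = 14.607
z^(5/3) = 6.6156
First term = 0.071 * 14.607 * 6.6156 = 6.8612
Second term = 0.0018 * 3116.837 = 5.6103
m = 12.471 kg/s

12.471 kg/s


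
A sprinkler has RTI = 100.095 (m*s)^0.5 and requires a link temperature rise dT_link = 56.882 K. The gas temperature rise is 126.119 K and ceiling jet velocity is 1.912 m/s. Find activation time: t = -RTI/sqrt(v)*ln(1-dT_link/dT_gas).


dT_link/dT_gas = 0.45102
ln(1 - 0.45102) = -0.59969
t = -100.095 / sqrt(1.912) * -0.59969 = 43.411 s

43.411 s


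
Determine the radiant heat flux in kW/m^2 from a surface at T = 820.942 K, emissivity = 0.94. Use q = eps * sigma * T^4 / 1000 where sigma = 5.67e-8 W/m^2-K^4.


T^4 = 4.5420e+11
q = 0.94 * 5.67e-8 * 4.5420e+11 / 1000 = 24.208 kW/m^2

24.208 kW/m^2


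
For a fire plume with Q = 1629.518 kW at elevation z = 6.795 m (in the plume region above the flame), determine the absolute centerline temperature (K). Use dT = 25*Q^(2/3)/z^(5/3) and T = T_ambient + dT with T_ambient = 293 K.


Q^(2/3) = 138.48
z^(5/3) = 24.377
dT = 25 * 138.48 / 24.377 = 142.01 K
T = 293 + 142.01 = 435.01 K

435.01 K


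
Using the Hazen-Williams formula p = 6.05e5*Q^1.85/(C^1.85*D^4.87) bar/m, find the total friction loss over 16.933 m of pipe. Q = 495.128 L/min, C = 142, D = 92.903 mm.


Q^1.85 = 96656
C^1.85 = 9588.1
D^4.87 = 3.8398e+09
p/m = 0.0015883 bar/m
p_total = 0.0015883 * 16.933 = 0.026895 bar

0.026895 bar


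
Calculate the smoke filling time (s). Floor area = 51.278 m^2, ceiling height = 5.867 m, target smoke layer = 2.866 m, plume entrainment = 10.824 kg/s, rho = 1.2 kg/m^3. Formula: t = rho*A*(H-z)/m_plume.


H - z = 3.001 m
t = 1.2 * 51.278 * 3.001 / 10.824 = 17.060 s

17.060 s


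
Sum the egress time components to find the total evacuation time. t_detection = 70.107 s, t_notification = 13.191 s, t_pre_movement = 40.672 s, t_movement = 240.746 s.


Total = 70.107 + 13.191 + 40.672 + 240.746 = 364.716 s

364.716 s


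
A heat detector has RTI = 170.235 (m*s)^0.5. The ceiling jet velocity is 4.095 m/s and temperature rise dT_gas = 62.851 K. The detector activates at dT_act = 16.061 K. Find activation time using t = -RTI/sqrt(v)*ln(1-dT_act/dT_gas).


dT_act/dT_gas = 0.25554
ln(1 - 0.25554) = -0.29510
t = -170.235 / sqrt(4.095) * -0.29510 = 24.825 s

24.825 s


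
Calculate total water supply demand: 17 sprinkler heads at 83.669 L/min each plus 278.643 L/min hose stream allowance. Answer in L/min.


Sprinkler demand = 17 * 83.669 = 1422.373 L/min
Total = 1422.373 + 278.643 = 1701.016 L/min

1701.016 L/min


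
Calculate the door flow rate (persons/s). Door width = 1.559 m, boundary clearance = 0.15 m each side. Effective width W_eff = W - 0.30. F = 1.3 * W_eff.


W_eff = 1.559 - 0.30 = 1.259 m
F = 1.3 * 1.259 = 1.6367 persons/s

1.6367 persons/s


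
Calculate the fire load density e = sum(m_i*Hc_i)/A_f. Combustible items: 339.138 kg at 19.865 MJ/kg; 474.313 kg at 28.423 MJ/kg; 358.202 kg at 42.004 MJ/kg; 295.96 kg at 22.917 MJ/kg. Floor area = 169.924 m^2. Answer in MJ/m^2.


Total energy = 339.138*19.865 + 474.313*28.423 + 358.202*42.004 + 295.96*22.917
= 6736.976 + 13481.40 + 15045.92 + 6782.515
= 42046.81 MJ
e = 42046.81 / 169.924 = 247.44 MJ/m^2

247.44 MJ/m^2


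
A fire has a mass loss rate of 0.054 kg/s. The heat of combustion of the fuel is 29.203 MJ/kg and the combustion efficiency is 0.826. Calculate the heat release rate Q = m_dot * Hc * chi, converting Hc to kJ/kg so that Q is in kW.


Hc = 29.203 MJ/kg = 29.203 * 1000 kJ/kg = 29203 kJ/kg
Q = 0.054 kg/s * 29203 kJ/kg * 0.826 = 1302.6 kW

1302.6 kW


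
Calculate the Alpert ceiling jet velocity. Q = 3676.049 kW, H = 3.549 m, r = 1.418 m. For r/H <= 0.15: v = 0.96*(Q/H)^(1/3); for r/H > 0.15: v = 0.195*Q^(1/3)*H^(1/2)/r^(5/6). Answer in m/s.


r/H = 1.418 / 3.549 = 0.39955
r/H > 0.15, so v = 0.195*Q^(1/3)*H^(1/2)/r^(5/6)
Q^(1/3) = 15.433
H^(1/2) = 1.8839
r^(5/6) = 1.3378
v = 0.195 * 15.433 * 1.8839 / 1.3378 = 4.2379 m/s

4.2379 m/s


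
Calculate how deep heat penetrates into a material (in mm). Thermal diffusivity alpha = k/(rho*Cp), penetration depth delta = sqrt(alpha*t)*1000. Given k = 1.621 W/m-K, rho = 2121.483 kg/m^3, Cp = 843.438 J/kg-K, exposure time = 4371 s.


alpha = 1.621 / (2121.483 * 843.438) = 9.0592e-07 m^2/s
alpha * t = 0.0039598
delta = sqrt(0.0039598) * 1000 = 62.927 mm

62.927 mm


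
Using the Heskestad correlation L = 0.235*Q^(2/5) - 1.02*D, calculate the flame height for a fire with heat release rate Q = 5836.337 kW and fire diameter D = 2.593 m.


Q^(2/5) = 32.096
0.235 * Q^(2/5) = 7.5427
1.02 * D = 2.6449
L = 4.8978 m

4.8978 m


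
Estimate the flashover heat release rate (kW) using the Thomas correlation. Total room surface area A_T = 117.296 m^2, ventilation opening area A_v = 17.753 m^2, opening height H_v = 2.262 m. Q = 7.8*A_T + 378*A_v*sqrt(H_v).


7.8*A_T = 914.91
sqrt(H_v) = 1.5040
378*A_v*sqrt(H_v) = 10093
Q = 914.91 + 10093 = 11008 kW

11008 kW


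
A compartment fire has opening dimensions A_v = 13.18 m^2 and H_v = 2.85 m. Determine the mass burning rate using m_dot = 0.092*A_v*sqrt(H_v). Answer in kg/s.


sqrt(H_v) = 1.6882
m_dot = 0.092 * 13.18 * 1.6882 = 2.0470 kg/s

2.0470 kg/s


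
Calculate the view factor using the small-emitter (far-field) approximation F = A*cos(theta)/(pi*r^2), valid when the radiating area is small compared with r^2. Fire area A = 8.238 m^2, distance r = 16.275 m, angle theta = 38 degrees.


cos(38 deg) = 0.78801
pi*r^2 = 832.13
F = 8.238 * 0.78801 / 832.13 = 0.0078012

0.0078012


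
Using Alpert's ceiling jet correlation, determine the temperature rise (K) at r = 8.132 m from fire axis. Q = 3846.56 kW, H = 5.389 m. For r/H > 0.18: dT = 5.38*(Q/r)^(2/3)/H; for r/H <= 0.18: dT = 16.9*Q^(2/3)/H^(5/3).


r/H = 8.132 / 5.389 = 1.5090
r/H > 0.18, so dT = 5.38*(Q/r)^(2/3)/H
Q/r = 473.02
(Q/r)^(2/3) = 60.709
dT = 5.38 * 60.709 / 5.389 = 60.607 K

60.607 K


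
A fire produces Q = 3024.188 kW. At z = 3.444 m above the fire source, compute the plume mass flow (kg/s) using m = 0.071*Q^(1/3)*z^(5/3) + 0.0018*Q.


Q^(1/3) = 14.461
z^(5/3) = 7.8543
First term = 0.071 * 14.461 * 7.8543 = 8.0643
Second term = 0.0018 * 3024.188 = 5.4435
m = 13.508 kg/s

13.508 kg/s


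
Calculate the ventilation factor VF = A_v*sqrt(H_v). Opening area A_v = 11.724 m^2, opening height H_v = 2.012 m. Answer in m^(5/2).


sqrt(H_v) = 1.4184
VF = 11.724 * 1.4184 = 16.630 m^(5/2)

16.630 m^(5/2)


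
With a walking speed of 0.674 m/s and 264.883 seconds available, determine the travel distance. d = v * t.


d = 0.674 * 264.883 = 178.53 m

178.53 m


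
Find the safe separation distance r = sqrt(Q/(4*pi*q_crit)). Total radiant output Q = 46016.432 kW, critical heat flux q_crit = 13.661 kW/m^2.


4*pi*q_crit = 171.67
Q/(4*pi*q_crit) = 268.05
r = sqrt(268.05) = 16.372 m

16.372 m


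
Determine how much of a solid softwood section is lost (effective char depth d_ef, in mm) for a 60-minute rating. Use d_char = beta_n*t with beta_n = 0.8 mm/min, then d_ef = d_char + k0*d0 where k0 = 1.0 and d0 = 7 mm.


d_char = 0.8 * 60 = 48 mm
d_ef = 48 + 1.0*7 = 55 mm

55 mm


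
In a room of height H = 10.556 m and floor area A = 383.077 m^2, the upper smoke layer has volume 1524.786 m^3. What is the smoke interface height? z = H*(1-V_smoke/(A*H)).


V/(A*H) = 0.37707
1 - 0.37707 = 0.62293
z = 10.556 * 0.62293 = 6.5756 m

6.5756 m


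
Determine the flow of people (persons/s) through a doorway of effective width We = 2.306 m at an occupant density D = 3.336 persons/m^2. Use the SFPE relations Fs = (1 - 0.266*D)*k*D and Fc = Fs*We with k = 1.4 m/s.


1 - 0.266*D = 1 - 0.266*3.336 = 0.11262
Fs = 0.11262 * 1.4 * 3.336 = 0.52600 persons/(s*m)
Fc = 0.52600 * 2.306 = 1.2130 persons/s

1.2130 persons/s


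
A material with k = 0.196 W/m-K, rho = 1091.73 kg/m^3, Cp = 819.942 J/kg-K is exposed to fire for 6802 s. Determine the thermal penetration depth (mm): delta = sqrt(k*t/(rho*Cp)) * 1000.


alpha = 0.196 / (1091.73 * 819.942) = 2.1896e-07 m^2/s
alpha * t = 0.0014893
delta = sqrt(0.0014893) * 1000 = 38.592 mm

38.592 mm


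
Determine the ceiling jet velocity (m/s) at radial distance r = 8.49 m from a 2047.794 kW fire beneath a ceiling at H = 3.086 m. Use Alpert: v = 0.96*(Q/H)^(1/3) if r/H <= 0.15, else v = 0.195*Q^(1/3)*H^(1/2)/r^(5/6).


r/H = 8.49 / 3.086 = 2.7511
r/H > 0.15, so v = 0.195*Q^(1/3)*H^(1/2)/r^(5/6)
Q^(1/3) = 12.699
H^(1/2) = 1.7567
r^(5/6) = 5.9441
v = 0.195 * 12.699 * 1.7567 / 5.9441 = 0.73182 m/s

0.73182 m/s


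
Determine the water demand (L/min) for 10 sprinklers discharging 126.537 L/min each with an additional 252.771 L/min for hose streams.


Sprinkler demand = 10 * 126.537 = 1265.37 L/min
Total = 1265.37 + 252.771 = 1518.141 L/min

1518.141 L/min


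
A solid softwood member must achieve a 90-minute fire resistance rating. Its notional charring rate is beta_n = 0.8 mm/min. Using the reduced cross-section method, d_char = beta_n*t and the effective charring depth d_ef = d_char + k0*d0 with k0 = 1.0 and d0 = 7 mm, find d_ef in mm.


d_char = 0.8 * 90 = 72 mm
d_ef = 72 + 1.0*7 = 79 mm

79 mm


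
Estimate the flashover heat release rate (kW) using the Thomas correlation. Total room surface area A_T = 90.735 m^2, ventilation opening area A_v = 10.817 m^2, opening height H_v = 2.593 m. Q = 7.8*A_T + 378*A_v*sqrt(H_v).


7.8*A_T = 707.733
sqrt(H_v) = 1.6103
378*A_v*sqrt(H_v) = 6584.2
Q = 707.733 + 6584.2 = 7291.9 kW

7291.9 kW


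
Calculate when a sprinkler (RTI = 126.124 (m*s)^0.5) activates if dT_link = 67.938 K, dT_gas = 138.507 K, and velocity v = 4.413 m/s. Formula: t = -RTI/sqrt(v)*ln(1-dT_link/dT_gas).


dT_link/dT_gas = 0.49050
ln(1 - 0.49050) = -0.67433
t = -126.124 / sqrt(4.413) * -0.67433 = 40.486 s

40.486 s


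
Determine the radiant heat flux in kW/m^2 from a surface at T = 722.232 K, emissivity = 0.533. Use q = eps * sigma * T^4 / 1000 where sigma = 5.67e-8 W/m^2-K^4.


T^4 = 2.7209e+11
q = 0.533 * 5.67e-8 * 2.7209e+11 / 1000 = 8.2228 kW/m^2

8.2228 kW/m^2


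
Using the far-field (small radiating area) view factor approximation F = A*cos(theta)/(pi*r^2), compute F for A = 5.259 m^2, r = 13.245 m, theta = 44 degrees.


cos(44 deg) = 0.71934
pi*r^2 = 551.13
F = 5.259 * 0.71934 / 551.13 = 0.0068641

0.0068641


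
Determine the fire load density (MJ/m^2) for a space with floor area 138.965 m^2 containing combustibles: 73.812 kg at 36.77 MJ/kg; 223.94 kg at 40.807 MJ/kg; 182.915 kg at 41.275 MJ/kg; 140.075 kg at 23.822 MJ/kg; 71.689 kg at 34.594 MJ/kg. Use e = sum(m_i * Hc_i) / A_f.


Total energy = 73.812*36.77 + 223.94*40.807 + 182.915*41.275 + 140.075*23.822 + 71.689*34.594
= 2714.067 + 9138.320 + 7549.817 + 3336.867 + 2480.009
= 25219.08 MJ
e = 25219.08 / 138.965 = 181.48 MJ/m^2

181.48 MJ/m^2


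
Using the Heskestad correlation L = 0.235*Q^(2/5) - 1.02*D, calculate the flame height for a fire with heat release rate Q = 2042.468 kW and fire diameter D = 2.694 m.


Q^(2/5) = 21.089
0.235 * Q^(2/5) = 4.9560
1.02 * D = 2.7479
L = 2.2081 m

2.2081 m


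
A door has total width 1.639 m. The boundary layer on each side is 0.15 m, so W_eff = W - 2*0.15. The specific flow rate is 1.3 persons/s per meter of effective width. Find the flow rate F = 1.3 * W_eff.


W_eff = 1.639 - 0.30 = 1.339 m
F = 1.3 * 1.339 = 1.7407 persons/s

1.7407 persons/s


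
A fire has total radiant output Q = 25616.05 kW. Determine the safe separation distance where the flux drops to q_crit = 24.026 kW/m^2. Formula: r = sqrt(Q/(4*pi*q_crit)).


4*pi*q_crit = 301.92
Q/(4*pi*q_crit) = 84.844
r = sqrt(84.844) = 9.2111 m

9.2111 m


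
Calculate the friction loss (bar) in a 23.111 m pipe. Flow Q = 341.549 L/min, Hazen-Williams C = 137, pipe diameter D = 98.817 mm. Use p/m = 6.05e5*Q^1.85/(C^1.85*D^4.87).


Q^1.85 = 48628
C^1.85 = 8972.9
D^4.87 = 5.1860e+09
p/m = 0.00063224 bar/m
p_total = 0.00063224 * 23.111 = 0.014612 bar

0.014612 bar


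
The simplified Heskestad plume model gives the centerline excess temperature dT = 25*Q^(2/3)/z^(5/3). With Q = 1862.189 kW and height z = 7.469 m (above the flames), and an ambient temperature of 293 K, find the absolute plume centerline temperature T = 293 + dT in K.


Q^(2/3) = 151.36
z^(5/3) = 28.539
dT = 25 * 151.36 / 28.539 = 132.59 K
T = 293 + 132.59 = 425.59 K

425.59 K


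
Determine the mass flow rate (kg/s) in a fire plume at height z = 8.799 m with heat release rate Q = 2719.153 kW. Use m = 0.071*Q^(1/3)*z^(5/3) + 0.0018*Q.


Q^(1/3) = 13.958
z^(5/3) = 37.502
First term = 0.071 * 13.958 * 37.502 = 37.164
Second term = 0.0018 * 2719.153 = 4.8945
m = 42.059 kg/s

42.059 kg/s


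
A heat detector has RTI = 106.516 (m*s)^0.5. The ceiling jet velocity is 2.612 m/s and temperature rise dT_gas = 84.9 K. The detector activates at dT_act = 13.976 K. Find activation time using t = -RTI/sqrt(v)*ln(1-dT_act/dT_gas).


dT_act/dT_gas = 0.16462
ln(1 - 0.16462) = -0.17987
t = -106.516 / sqrt(2.612) * -0.17987 = 11.854 s

11.854 s


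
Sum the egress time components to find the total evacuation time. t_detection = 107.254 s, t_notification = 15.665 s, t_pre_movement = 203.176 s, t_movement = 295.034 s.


Total = 107.254 + 15.665 + 203.176 + 295.034 = 621.129 s

621.129 s


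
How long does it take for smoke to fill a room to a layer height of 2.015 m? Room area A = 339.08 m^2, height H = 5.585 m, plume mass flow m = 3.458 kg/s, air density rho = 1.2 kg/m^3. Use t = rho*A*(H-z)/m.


H - z = 3.57 m
t = 1.2 * 339.08 * 3.57 / 3.458 = 420.07 s

420.07 s


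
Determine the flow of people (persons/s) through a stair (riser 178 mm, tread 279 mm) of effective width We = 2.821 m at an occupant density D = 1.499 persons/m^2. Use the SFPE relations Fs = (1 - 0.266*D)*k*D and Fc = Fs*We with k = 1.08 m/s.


1 - 0.266*D = 1 - 0.266*1.499 = 0.60127
Fs = 0.60127 * 1.08 * 1.499 = 0.97340 persons/(s*m)
Fc = 0.97340 * 2.821 = 2.7460 persons/s

2.7460 persons/s


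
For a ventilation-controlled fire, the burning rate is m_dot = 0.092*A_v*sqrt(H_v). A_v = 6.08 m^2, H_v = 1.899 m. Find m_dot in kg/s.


sqrt(H_v) = 1.3780
m_dot = 0.092 * 6.08 * 1.3780 = 0.77082 kg/s

0.77082 kg/s


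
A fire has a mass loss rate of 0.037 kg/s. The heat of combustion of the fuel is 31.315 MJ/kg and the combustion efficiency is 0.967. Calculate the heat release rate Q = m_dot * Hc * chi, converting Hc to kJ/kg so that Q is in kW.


Hc = 31.315 MJ/kg = 31.315 * 1000 kJ/kg = 31315 kJ/kg
Q = 0.037 kg/s * 31315 kJ/kg * 0.967 = 1120.4 kW

1120.4 kW


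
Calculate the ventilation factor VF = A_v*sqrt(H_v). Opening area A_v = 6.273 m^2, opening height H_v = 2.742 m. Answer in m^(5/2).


sqrt(H_v) = 1.6559
VF = 6.273 * 1.6559 = 10.387 m^(5/2)

10.387 m^(5/2)


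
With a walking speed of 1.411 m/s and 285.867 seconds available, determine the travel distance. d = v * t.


d = 1.411 * 285.867 = 403.36 m

403.36 m


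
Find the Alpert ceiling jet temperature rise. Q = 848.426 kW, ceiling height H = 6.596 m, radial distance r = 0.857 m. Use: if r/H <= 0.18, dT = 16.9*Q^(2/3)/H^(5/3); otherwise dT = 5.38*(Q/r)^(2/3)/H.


r/H = 0.857 / 6.596 = 0.12993
r/H <= 0.18, so dT = 16.9*Q^(2/3)/H^(5/3)
Q^(2/3) = 89.621
H^(5/3) = 23.199
dT = 16.9 * 89.621 / 23.199 = 65.287 K

65.287 K


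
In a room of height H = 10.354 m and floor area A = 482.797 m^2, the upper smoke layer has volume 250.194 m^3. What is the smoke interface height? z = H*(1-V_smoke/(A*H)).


V/(A*H) = 0.050050
1 - 0.050050 = 0.94995
z = 10.354 * 0.94995 = 9.8358 m

9.8358 m


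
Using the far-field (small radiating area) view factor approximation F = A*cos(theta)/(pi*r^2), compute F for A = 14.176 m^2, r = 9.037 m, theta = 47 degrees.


cos(47 deg) = 0.68200
pi*r^2 = 256.57
F = 14.176 * 0.68200 / 256.57 = 0.037682

0.037682


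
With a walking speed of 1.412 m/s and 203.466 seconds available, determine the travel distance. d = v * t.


d = 1.412 * 203.466 = 287.29 m

287.29 m


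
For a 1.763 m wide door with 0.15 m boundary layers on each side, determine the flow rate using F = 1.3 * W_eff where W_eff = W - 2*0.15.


W_eff = 1.763 - 0.30 = 1.463 m
F = 1.3 * 1.463 = 1.9019 persons/s

1.9019 persons/s


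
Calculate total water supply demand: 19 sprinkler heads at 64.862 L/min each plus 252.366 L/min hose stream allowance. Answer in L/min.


Sprinkler demand = 19 * 64.862 = 1232.378 L/min
Total = 1232.378 + 252.366 = 1484.744 L/min

1484.744 L/min


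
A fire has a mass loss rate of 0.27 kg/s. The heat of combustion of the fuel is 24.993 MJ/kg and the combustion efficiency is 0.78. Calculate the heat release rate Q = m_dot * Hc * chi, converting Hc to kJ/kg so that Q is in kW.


Hc = 24.993 MJ/kg = 24.993 * 1000 kJ/kg = 24993 kJ/kg
Q = 0.27 kg/s * 24993 kJ/kg * 0.78 = 5263.5 kW

5263.5 kW


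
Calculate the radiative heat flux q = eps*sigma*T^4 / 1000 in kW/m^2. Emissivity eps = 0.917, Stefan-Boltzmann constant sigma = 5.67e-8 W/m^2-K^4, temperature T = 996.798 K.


T^4 = 9.8725e+11
q = 0.917 * 5.67e-8 * 9.8725e+11 / 1000 = 51.331 kW/m^2

51.331 kW/m^2


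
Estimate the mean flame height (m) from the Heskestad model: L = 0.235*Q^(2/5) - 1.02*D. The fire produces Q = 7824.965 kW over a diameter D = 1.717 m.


Q^(2/5) = 36.091
0.235 * Q^(2/5) = 8.4813
1.02 * D = 1.7513
L = 6.7299 m

6.7299 m


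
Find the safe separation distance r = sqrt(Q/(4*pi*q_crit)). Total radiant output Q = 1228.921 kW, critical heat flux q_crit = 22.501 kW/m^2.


4*pi*q_crit = 282.76
Q/(4*pi*q_crit) = 4.3462
r = sqrt(4.3462) = 2.0848 m

2.0848 m


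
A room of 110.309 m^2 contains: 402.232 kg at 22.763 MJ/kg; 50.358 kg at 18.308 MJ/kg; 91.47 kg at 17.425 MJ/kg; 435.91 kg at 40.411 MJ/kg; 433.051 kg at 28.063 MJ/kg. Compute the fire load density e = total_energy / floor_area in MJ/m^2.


Total energy = 402.232*22.763 + 50.358*18.308 + 91.47*17.425 + 435.91*40.411 + 433.051*28.063
= 9156.007 + 921.9543 + 1593.865 + 17615.56 + 12152.71
= 41440.10 MJ
e = 41440.10 / 110.309 = 375.67 MJ/m^2

375.67 MJ/m^2


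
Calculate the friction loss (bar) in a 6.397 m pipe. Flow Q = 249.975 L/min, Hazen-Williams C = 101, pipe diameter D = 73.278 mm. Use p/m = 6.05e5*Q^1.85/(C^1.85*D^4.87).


Q^1.85 = 27297
C^1.85 = 5105.0
D^4.87 = 1.2090e+09
p/m = 0.0026758 bar/m
p_total = 0.0026758 * 6.397 = 0.017117 bar

0.017117 bar


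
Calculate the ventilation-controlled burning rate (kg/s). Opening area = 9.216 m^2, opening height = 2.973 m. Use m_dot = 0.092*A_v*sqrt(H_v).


sqrt(H_v) = 1.7242
m_dot = 0.092 * 9.216 * 1.7242 = 1.4619 kg/s

1.4619 kg/s


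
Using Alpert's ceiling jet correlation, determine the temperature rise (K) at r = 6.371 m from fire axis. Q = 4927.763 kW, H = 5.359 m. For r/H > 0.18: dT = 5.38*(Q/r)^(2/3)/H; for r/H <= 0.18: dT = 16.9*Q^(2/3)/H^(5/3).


r/H = 6.371 / 5.359 = 1.1888
r/H > 0.18, so dT = 5.38*(Q/r)^(2/3)/H
Q/r = 773.47
(Q/r)^(2/3) = 84.261
dT = 5.38 * 84.261 / 5.359 = 84.591 K

84.591 K


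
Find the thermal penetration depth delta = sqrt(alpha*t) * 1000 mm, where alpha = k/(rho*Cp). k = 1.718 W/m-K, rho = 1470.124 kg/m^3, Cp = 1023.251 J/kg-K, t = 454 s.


alpha = 1.718 / (1470.124 * 1023.251) = 1.1421e-06 m^2/s
alpha * t = 0.00051849
delta = sqrt(0.00051849) * 1000 = 22.770 mm

22.770 mm


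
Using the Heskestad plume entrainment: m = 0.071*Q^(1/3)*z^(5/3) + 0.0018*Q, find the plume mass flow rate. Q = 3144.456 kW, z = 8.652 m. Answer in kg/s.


Q^(1/3) = 14.650
z^(5/3) = 36.464
First term = 0.071 * 14.650 * 36.464 = 37.929
Second term = 0.0018 * 3144.456 = 5.6600
m = 43.589 kg/s

43.589 kg/s


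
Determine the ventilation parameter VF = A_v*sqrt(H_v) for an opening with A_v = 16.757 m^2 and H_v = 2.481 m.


sqrt(H_v) = 1.5751
VF = 16.757 * 1.5751 = 26.394 m^(5/2)

26.394 m^(5/2)


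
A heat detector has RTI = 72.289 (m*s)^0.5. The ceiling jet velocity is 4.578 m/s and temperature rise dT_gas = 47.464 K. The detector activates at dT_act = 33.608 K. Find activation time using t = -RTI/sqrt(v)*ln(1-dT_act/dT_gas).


dT_act/dT_gas = 0.70807
ln(1 - 0.70807) = -1.2313
t = -72.289 / sqrt(4.578) * -1.2313 = 41.599 s

41.599 s


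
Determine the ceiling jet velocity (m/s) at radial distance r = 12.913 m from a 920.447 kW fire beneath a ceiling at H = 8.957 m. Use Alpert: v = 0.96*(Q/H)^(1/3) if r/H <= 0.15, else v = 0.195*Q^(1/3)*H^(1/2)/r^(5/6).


r/H = 12.913 / 8.957 = 1.4417
r/H > 0.15, so v = 0.195*Q^(1/3)*H^(1/2)/r^(5/6)
Q^(1/3) = 9.7275
H^(1/2) = 2.9928
r^(5/6) = 8.4306
v = 0.195 * 9.7275 * 2.9928 / 8.4306 = 0.67338 m/s

0.67338 m/s


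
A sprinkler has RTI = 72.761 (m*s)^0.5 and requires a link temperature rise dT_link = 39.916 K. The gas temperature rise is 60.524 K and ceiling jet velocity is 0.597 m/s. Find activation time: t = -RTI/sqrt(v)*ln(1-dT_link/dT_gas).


dT_link/dT_gas = 0.65951
ln(1 - 0.65951) = -1.0774
t = -72.761 / sqrt(0.597) * -1.0774 = 101.45 s

101.45 s


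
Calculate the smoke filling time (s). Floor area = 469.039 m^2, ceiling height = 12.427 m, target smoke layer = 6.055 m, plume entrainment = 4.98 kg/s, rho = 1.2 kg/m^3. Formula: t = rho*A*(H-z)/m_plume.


H - z = 6.372 m
t = 1.2 * 469.039 * 6.372 / 4.98 = 720.17 s

720.17 s


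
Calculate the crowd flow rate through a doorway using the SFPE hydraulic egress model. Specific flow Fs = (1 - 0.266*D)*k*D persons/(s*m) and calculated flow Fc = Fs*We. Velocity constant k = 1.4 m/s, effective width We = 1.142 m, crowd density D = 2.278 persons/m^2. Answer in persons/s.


1 - 0.266*D = 1 - 0.266*2.278 = 0.39405
Fs = 0.39405 * 1.4 * 2.278 = 1.2567 persons/(s*m)
Fc = 1.2567 * 1.142 = 1.4352 persons/s

1.4352 persons/s


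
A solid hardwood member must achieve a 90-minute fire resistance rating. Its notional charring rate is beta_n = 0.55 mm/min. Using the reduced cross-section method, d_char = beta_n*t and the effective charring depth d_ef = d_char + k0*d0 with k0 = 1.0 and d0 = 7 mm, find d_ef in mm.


d_char = 0.55 * 90 = 49.5 mm
d_ef = 49.5 + 1.0*7 = 56.5 mm

56.5 mm


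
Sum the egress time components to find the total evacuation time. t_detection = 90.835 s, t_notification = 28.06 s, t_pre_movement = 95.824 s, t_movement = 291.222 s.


Total = 90.835 + 28.06 + 95.824 + 291.222 = 505.941 s

505.941 s


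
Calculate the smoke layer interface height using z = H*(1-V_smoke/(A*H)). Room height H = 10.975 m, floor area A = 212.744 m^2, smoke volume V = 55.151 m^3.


V/(A*H) = 0.023621
1 - 0.023621 = 0.97638
z = 10.975 * 0.97638 = 10.716 m

10.716 m


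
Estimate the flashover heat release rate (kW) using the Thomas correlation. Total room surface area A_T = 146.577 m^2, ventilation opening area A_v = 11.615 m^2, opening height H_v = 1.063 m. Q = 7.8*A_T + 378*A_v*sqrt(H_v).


7.8*A_T = 1143.3
sqrt(H_v) = 1.0310
378*A_v*sqrt(H_v) = 4526.7
Q = 1143.3 + 4526.7 = 5670.0 kW

5670.0 kW


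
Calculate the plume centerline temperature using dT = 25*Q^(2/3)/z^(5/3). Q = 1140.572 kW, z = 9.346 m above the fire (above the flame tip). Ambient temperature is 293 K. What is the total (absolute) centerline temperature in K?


Q^(2/3) = 109.16
z^(5/3) = 41.468
dT = 25 * 109.16 / 41.468 = 65.813 K
T = 293 + 65.813 = 358.81 K

358.81 K


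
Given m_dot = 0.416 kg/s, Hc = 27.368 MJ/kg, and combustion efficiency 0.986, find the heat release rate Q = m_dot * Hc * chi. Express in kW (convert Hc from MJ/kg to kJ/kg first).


Hc = 27.368 MJ/kg = 27.368 * 1000 kJ/kg = 27368 kJ/kg
Q = 0.416 kg/s * 27368 kJ/kg * 0.986 = 11226 kW

11226 kW


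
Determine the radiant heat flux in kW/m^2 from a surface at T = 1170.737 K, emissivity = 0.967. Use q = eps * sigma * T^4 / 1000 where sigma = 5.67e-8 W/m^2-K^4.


T^4 = 1.8786e+12
q = 0.967 * 5.67e-8 * 1.8786e+12 / 1000 = 103.00 kW/m^2

103.00 kW/m^2


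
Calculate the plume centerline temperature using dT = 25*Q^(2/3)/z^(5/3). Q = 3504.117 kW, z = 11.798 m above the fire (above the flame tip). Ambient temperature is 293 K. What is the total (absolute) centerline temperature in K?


Q^(2/3) = 230.70
z^(5/3) = 61.143
dT = 25 * 230.70 / 61.143 = 94.329 K
T = 293 + 94.329 = 387.33 K

387.33 K


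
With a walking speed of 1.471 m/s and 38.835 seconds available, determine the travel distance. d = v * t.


d = 1.471 * 38.835 = 57.126 m

57.126 m


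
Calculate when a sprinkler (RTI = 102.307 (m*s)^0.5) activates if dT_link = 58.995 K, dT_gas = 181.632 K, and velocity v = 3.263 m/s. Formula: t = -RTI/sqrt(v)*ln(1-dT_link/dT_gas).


dT_link/dT_gas = 0.32481
ln(1 - 0.32481) = -0.39275
t = -102.307 / sqrt(3.263) * -0.39275 = 22.244 s

22.244 s


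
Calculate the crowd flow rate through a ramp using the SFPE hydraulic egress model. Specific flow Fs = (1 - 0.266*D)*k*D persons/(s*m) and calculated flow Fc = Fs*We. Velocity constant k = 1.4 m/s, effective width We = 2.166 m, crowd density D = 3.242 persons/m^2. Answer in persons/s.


1 - 0.266*D = 1 - 0.266*3.242 = 0.13763
Fs = 0.13763 * 1.4 * 3.242 = 0.62467 persons/(s*m)
Fc = 0.62467 * 2.166 = 1.3530 persons/s

1.3530 persons/s


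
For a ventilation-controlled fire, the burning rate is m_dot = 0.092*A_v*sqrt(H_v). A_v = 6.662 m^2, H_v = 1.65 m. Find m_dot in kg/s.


sqrt(H_v) = 1.2845
m_dot = 0.092 * 6.662 * 1.2845 = 0.78729 kg/s

0.78729 kg/s


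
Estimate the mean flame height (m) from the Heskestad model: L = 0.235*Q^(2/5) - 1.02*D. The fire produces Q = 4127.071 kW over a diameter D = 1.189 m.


Q^(2/5) = 27.942
0.235 * Q^(2/5) = 6.5664
1.02 * D = 1.2128
L = 5.3536 m

5.3536 m


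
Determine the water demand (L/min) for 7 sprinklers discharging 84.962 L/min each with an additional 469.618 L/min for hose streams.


Sprinkler demand = 7 * 84.962 = 594.734 L/min
Total = 594.734 + 469.618 = 1064.352 L/min

1064.352 L/min


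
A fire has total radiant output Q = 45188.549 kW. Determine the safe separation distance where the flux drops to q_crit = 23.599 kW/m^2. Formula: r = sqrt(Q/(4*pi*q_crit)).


4*pi*q_crit = 296.55
Q/(4*pi*q_crit) = 152.38
r = sqrt(152.38) = 12.344 m

12.344 m


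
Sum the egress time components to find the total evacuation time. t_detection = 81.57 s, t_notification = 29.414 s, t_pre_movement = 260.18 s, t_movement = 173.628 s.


Total = 81.57 + 29.414 + 260.18 + 173.628 = 544.792 s

544.792 s


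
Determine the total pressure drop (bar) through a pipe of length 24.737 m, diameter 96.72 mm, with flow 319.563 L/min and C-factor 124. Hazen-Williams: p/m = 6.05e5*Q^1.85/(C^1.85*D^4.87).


Q^1.85 = 42996
C^1.85 = 7461.6
D^4.87 = 4.6716e+09
p/m = 0.00074626 bar/m
p_total = 0.00074626 * 24.737 = 0.018460 bar

0.018460 bar


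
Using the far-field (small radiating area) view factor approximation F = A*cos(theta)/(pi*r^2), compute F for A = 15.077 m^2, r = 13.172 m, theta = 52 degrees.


cos(52 deg) = 0.61566
pi*r^2 = 545.07
F = 15.077 * 0.61566 / 545.07 = 0.017030

0.017030


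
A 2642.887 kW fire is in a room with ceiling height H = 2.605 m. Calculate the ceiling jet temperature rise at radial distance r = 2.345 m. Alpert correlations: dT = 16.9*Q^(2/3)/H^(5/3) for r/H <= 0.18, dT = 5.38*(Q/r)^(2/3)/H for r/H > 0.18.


r/H = 2.345 / 2.605 = 0.90019
r/H > 0.18, so dT = 5.38*(Q/r)^(2/3)/H
Q/r = 1127.0
(Q/r)^(2/3) = 108.30
dT = 5.38 * 108.30 / 2.605 = 223.67 K

223.67 K


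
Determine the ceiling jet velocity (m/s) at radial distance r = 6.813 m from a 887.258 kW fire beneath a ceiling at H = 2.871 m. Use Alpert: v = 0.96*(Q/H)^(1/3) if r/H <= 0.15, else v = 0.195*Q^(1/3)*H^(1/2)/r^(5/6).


r/H = 6.813 / 2.871 = 2.3730
r/H > 0.15, so v = 0.195*Q^(1/3)*H^(1/2)/r^(5/6)
Q^(1/3) = 9.6091
H^(1/2) = 1.6944
r^(5/6) = 4.9482
v = 0.195 * 9.6091 * 1.6944 / 4.9482 = 0.64163 m/s

0.64163 m/s


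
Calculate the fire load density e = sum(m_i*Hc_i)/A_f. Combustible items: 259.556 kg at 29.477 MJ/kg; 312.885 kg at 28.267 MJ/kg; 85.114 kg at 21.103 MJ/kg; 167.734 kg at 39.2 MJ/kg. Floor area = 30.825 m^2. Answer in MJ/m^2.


Total energy = 259.556*29.477 + 312.885*28.267 + 85.114*21.103 + 167.734*39.2
= 7650.932 + 8844.320 + 1796.161 + 6575.173
= 24866.59 MJ
e = 24866.59 / 30.825 = 806.70 MJ/m^2

806.70 MJ/m^2


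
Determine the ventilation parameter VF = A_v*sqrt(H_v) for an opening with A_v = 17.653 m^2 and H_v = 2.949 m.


sqrt(H_v) = 1.7173
VF = 17.653 * 1.7173 = 30.315 m^(5/2)

30.315 m^(5/2)


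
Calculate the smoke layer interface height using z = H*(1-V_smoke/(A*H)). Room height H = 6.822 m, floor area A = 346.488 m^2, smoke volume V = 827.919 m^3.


V/(A*H) = 0.35026
1 - 0.35026 = 0.64974
z = 6.822 * 0.64974 = 4.4325 m

4.4325 m


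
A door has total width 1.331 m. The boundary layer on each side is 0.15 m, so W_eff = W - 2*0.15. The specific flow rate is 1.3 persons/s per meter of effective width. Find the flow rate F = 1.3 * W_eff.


W_eff = 1.331 - 0.30 = 1.031 m
F = 1.3 * 1.031 = 1.3403 persons/s

1.3403 persons/s


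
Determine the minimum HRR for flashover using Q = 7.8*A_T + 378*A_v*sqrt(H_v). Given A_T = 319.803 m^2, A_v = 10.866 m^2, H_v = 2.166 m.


7.8*A_T = 2494.5
sqrt(H_v) = 1.4717
378*A_v*sqrt(H_v) = 6044.9
Q = 2494.5 + 6044.9 = 8539.4 kW

8539.4 kW


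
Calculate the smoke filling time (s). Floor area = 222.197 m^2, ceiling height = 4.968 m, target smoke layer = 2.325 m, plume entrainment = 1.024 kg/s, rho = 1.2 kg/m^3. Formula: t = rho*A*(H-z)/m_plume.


H - z = 2.643 m
t = 1.2 * 222.197 * 2.643 / 1.024 = 688.20 s

688.20 s


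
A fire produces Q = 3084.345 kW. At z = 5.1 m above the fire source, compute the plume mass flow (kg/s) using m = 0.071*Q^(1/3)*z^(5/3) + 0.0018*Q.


Q^(1/3) = 14.556
z^(5/3) = 15.111
First term = 0.071 * 14.556 * 15.111 = 15.617
Second term = 0.0018 * 3084.345 = 5.5518
m = 21.169 kg/s

21.169 kg/s


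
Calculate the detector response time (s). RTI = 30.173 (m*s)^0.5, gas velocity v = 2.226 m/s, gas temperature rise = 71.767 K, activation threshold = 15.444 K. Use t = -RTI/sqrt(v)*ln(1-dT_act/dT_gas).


dT_act/dT_gas = 0.21520
ln(1 - 0.21520) = -0.24232
t = -30.173 / sqrt(2.226) * -0.24232 = 4.9006 s

4.9006 s


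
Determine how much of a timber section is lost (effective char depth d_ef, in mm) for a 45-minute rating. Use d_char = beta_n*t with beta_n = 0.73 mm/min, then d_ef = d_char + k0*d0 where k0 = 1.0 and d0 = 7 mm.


d_char = 0.73 * 45 = 32.85 mm
d_ef = 32.85 + 1.0*7 = 39.85 mm

39.85 mm


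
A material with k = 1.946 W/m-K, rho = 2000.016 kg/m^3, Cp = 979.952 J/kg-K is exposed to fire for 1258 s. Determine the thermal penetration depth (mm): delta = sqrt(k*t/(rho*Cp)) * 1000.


alpha = 1.946 / (2000.016 * 979.952) = 9.9290e-07 m^2/s
alpha * t = 0.0012491
delta = sqrt(0.0012491) * 1000 = 35.342 mm

35.342 mm


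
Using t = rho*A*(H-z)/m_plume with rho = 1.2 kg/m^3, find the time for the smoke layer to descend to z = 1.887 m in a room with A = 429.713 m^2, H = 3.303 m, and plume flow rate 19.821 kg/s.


H - z = 1.416 m
t = 1.2 * 429.713 * 1.416 / 19.821 = 36.838 s

36.838 s


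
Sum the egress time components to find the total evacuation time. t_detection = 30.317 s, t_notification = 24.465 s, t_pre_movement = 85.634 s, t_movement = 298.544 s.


Total = 30.317 + 24.465 + 85.634 + 298.544 = 438.96 s

438.96 s


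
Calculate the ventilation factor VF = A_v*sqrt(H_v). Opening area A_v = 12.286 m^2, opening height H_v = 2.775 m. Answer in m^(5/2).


sqrt(H_v) = 1.6658
VF = 12.286 * 1.6658 = 20.466 m^(5/2)

20.466 m^(5/2)


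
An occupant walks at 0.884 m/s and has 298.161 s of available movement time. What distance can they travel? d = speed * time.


d = 0.884 * 298.161 = 263.57 m

263.57 m


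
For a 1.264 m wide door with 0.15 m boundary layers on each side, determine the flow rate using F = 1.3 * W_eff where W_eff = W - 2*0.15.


W_eff = 1.264 - 0.30 = 0.964 m
F = 1.3 * 0.964 = 1.2532 persons/s

1.2532 persons/s


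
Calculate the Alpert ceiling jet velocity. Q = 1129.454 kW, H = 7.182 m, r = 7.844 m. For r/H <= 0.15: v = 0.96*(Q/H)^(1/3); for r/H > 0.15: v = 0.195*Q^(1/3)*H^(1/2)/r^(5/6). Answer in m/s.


r/H = 7.844 / 7.182 = 1.0922
r/H > 0.15, so v = 0.195*Q^(1/3)*H^(1/2)/r^(5/6)
Q^(1/3) = 10.414
H^(1/2) = 2.6799
r^(5/6) = 5.5648
v = 0.195 * 10.414 * 2.6799 / 5.5648 = 0.97798 m/s

0.97798 m/s


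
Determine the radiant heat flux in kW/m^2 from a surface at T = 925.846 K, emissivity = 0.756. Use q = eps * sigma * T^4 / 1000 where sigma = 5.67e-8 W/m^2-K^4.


T^4 = 7.3478e+11
q = 0.756 * 5.67e-8 * 7.3478e+11 / 1000 = 31.496 kW/m^2

31.496 kW/m^2


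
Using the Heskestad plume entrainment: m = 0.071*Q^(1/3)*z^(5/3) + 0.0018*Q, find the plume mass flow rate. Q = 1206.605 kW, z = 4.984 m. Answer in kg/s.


Q^(1/3) = 10.646
z^(5/3) = 14.542
First term = 0.071 * 10.646 * 14.542 = 10.992
Second term = 0.0018 * 1206.605 = 2.1719
m = 13.164 kg/s

13.164 kg/s


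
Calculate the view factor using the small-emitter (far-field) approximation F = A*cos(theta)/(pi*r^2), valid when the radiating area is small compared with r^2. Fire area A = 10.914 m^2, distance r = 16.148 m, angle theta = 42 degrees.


cos(42 deg) = 0.74314
pi*r^2 = 819.20
F = 10.914 * 0.74314 / 819.20 = 0.0099008

0.0099008


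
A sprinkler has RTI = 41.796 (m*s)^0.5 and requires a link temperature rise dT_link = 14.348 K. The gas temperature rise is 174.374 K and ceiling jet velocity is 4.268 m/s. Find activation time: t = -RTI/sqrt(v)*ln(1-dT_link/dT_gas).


dT_link/dT_gas = 0.082283
ln(1 - 0.082283) = -0.085866
t = -41.796 / sqrt(4.268) * -0.085866 = 1.7372 s

1.7372 s


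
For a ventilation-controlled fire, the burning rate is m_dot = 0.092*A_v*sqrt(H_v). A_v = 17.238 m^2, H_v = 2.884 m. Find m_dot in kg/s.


sqrt(H_v) = 1.6982
m_dot = 0.092 * 17.238 * 1.6982 = 2.6932 kg/s

2.6932 kg/s


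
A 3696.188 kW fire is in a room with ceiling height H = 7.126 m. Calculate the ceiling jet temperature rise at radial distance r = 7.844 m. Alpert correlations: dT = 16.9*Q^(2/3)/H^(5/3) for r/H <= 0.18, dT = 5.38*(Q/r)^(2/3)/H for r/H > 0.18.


r/H = 7.844 / 7.126 = 1.1008
r/H > 0.18, so dT = 5.38*(Q/r)^(2/3)/H
Q/r = 471.21
(Q/r)^(2/3) = 60.554
dT = 5.38 * 60.554 / 7.126 = 45.717 K

45.717 K


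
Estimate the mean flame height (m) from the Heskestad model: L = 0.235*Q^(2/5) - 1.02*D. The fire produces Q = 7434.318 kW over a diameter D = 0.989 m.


Q^(2/5) = 35.359
0.235 * Q^(2/5) = 8.3093
1.02 * D = 1.0088
L = 7.3005 m

7.3005 m


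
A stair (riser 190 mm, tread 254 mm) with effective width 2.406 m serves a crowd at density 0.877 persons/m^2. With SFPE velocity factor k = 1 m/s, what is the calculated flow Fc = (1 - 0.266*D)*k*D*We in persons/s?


1 - 0.266*D = 1 - 0.266*0.877 = 0.76672
Fs = 0.76672 * 1 * 0.877 = 0.67241 persons/(s*m)
Fc = 0.67241 * 2.406 = 1.6178 persons/s

1.6178 persons/s


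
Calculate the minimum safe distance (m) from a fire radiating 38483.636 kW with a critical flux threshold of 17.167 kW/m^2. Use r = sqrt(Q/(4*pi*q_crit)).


4*pi*q_crit = 215.73
Q/(4*pi*q_crit) = 178.39
r = sqrt(178.39) = 13.356 m

13.356 m


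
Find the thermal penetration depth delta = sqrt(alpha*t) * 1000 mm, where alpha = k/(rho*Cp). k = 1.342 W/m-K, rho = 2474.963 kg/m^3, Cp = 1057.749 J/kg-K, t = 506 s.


alpha = 1.342 / (2474.963 * 1057.749) = 5.1263e-07 m^2/s
alpha * t = 0.00025939
delta = sqrt(0.00025939) * 1000 = 16.106 mm

16.106 mm


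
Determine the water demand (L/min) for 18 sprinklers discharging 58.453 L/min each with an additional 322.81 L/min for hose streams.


Sprinkler demand = 18 * 58.453 = 1052.154 L/min
Total = 1052.154 + 322.81 = 1374.964 L/min

1374.964 L/min


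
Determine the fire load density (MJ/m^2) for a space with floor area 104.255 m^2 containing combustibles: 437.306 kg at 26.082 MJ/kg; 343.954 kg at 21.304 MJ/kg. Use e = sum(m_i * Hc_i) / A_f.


Total energy = 437.306*26.082 + 343.954*21.304
= 11405.82 + 7327.596
= 18733.41 MJ
e = 18733.41 / 104.255 = 179.69 MJ/m^2

179.69 MJ/m^2


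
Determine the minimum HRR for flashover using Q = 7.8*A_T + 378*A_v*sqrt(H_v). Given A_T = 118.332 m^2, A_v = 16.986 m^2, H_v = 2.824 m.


7.8*A_T = 922.99
sqrt(H_v) = 1.6805
378*A_v*sqrt(H_v) = 10790
Q = 922.99 + 10790 = 11713 kW

11713 kW


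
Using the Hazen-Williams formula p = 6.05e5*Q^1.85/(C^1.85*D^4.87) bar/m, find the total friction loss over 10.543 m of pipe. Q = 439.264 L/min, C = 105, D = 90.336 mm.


Q^1.85 = 77454
C^1.85 = 5485.3
D^4.87 = 3.3500e+09
p/m = 0.0025501 bar/m
p_total = 0.0025501 * 10.543 = 0.026886 bar

0.026886 bar


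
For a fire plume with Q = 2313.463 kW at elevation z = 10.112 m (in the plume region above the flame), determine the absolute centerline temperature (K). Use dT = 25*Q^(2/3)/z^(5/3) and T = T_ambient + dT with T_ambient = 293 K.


Q^(2/3) = 174.92
z^(5/3) = 47.286
dT = 25 * 174.92 / 47.286 = 92.481 K
T = 293 + 92.481 = 385.48 K

385.48 K


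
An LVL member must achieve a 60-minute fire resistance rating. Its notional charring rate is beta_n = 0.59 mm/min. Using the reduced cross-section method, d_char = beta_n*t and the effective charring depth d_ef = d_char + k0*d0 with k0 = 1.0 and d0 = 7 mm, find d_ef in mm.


d_char = 0.59 * 60 = 35.4 mm
d_ef = 35.4 + 1.0*7 = 42.4 mm

42.4 mm


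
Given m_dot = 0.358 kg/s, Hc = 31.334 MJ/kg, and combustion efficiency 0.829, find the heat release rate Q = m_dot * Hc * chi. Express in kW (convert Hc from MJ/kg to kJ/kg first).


Hc = 31.334 MJ/kg = 31.334 * 1000 kJ/kg = 31334 kJ/kg
Q = 0.358 kg/s * 31334 kJ/kg * 0.829 = 9299.4 kW

9299.4 kW


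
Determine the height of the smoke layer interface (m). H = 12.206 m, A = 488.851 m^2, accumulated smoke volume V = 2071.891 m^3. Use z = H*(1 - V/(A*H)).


V/(A*H) = 0.34723
1 - 0.34723 = 0.65277
z = 12.206 * 0.65277 = 7.9677 m

7.9677 m


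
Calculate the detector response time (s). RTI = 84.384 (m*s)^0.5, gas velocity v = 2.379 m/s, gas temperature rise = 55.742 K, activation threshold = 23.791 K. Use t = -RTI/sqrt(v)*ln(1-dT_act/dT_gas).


dT_act/dT_gas = 0.42681
ln(1 - 0.42681) = -0.55653
t = -84.384 / sqrt(2.379) * -0.55653 = 30.448 s

30.448 s


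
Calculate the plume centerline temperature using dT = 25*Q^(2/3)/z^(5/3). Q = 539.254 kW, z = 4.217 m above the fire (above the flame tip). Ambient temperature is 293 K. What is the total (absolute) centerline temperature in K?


Q^(2/3) = 66.251
z^(5/3) = 11.007
dT = 25 * 66.251 / 11.007 = 150.47 K
T = 293 + 150.47 = 443.47 K

443.47 K


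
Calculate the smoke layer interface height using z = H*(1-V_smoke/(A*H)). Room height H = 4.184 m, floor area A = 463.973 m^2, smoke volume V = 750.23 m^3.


V/(A*H) = 0.38646
1 - 0.38646 = 0.61354
z = 4.184 * 0.61354 = 2.5670 m

2.5670 m


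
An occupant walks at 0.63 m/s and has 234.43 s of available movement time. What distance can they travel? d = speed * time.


d = 0.63 * 234.43 = 147.69 m

147.69 m
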